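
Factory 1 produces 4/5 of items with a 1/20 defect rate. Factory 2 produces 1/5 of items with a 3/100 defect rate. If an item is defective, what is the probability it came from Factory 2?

Using Bayes' theorem:
P(F1) = 4/5, P(D|F1) = 1/20
P(F2) = 1/5, P(D|F2) = 3/100
P(D) = P(D|F1)P(F1) + P(D|F2)P(F2)
     = \frac{23}{500}
P(F2|D) = P(D|F2)P(F2) / P(D)
= \frac{3}{23}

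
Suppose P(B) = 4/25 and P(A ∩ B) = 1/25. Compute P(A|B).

P(A|B) = P(A ∩ B) / P(B)
= (1/25) / (4/25)
= 1/4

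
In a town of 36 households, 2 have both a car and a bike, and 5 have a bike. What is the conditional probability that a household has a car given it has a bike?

P(A ∩ B) = 2/36 = 1/18
P(B) = 5/36
P(A|B) = P(A ∩ B) / P(B) = (1/18) / (5/36) = 2/5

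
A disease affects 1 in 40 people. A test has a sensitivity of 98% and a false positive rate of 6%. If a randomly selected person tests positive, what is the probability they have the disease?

Let D = the rare event, + = positive/flagged.
P(D) = 1/40
P(+|D) = 98/100 = 49/50
P(+|D') = 6/100 = 3/50
P(+) = P(+|D)P(D) + P(+|D')P(D')
     = \frac{49}{50} × \frac{1}{40} + \frac{3}{50} × \frac{39}{40}
     = \frac{83}{1000}
P(D|+) = P(+|D)P(D)/P(+) = \frac{49}{166}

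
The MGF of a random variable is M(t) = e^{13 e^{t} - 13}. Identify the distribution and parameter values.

The MGF M(t) = e^{13 e^{t} - 13} is the standard form for the Poisson distribution.
Comparing with the known MGF formula identifies: Poisson(λ=13)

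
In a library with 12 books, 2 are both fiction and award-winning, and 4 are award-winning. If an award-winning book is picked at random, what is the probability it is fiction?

P(A ∩ B) = 2/12 = 1/6
P(B) = 4/12 = 1/3
P(A|B) = P(A ∩ B) / P(B) = (1/6) / (1/3) = 1/2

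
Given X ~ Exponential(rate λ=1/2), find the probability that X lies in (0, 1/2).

P(0 < X < 1/2) = ∫_{0}^{1/2} f(x) dx
where f(x) = \frac{e^{- \frac{x}{2}}}{2}
= 1 - e^{- \frac{1}{4}}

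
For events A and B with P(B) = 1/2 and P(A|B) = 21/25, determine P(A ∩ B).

By definition, P(A|B) = P(A ∩ B) / P(B)
So P(A ∩ B) = P(A|B) × P(B)
= 21/25 × 1/2
= 21/50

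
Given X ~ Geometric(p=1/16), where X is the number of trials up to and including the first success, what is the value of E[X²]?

Using the identity E[X²] = Var(X) + (E[X])²:
E[X] = 16
Var(X) = 240
E[X²] = 240 + (16)²
= 496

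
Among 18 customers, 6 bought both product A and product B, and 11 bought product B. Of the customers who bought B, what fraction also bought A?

P(A ∩ B) = 6/18 = 1/3
P(B) = 11/18
P(A|B) = P(A ∩ B) / P(B) = (1/3) / (11/18) = 6/11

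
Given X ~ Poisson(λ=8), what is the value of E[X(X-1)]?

E[X(X-1)] = E[X² - X] = E[X²] - E[X]
E[X] = 8
E[X²] = Var(X) + (E[X])² = 8 + (8)² = 72
E[X(X-1)] = 72 - 8 = 64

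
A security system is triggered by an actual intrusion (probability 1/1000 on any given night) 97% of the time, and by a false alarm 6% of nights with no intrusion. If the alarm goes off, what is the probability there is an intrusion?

Let D = the rare event, + = positive/flagged.
P(D) = 1/1000
P(+|D) = 97/100
P(+|D') = 6/100 = 3/50
P(+) = P(+|D)P(D) + P(+|D')P(D')
     = \frac{97}{100} × \frac{1}{1000} + \frac{3}{50} × \frac{999}{1000}
     = \frac{6091}{100000}
P(D|+) = P(+|D)P(D)/P(+) = \frac{97}{6091}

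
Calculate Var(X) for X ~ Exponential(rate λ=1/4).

For X ~ Exponential(rate λ=1/4):
Var(X) = 16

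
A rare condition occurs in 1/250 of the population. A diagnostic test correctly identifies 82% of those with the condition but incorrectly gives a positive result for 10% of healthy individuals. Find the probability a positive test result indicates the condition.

Let D = the rare event, + = positive/flagged.
P(D) = 1/250
P(+|D) = 82/100 = 41/50
P(+|D') = 10/100 = 1/10
P(+) = P(+|D)P(D) + P(+|D')P(D')
     = \frac{41}{50} × \frac{1}{250} + \frac{1}{10} × \frac{249}{250}
     = \frac{643}{6250}
P(D|+) = P(+|D)P(D)/P(+) = \frac{41}{1286}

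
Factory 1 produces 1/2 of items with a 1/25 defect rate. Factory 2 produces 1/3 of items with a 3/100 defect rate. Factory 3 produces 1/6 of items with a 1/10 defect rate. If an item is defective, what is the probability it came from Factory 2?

Using Bayes' theorem:
P(F1) = 1/2, P(D|F1) = 1/25
P(F2) = 1/3, P(D|F2) = 3/100
P(F3) = 1/6, P(D|F3) = 1/10
P(D) = P(D|F1)P(F1) + P(D|F2)P(F2) + P(D|F3)P(F3)
     = \frac{7}{150}
P(F2|D) = P(D|F2)P(F2) / P(D)
= \frac{3}{14}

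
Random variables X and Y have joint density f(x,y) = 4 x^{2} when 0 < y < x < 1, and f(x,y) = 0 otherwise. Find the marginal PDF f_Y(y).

f_Y(y) = ∫_y^1 4 x^{2} dx = \frac{4}{3} - \frac{4 y^{3}}{3}
for 0 < y < 1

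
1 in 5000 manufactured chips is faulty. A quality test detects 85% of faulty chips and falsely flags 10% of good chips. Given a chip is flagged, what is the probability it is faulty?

Let D = the rare event, + = positive/flagged.
P(D) = 1/5000
P(+|D) = 85/100 = 17/20
P(+|D') = 10/100 = 1/10
P(+) = P(+|D)P(D) + P(+|D')P(D')
     = \frac{17}{20} × \frac{1}{5000} + \frac{1}{10} × \frac{4999}{5000}
     = \frac{2003}{20000}
P(D|+) = P(+|D)P(D)/P(+) = \frac{17}{10015}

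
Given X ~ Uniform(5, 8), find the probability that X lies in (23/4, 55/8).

P(23/4 < X < 55/8) = ∫_{23/4}^{55/8} f(x) dx
where f(x) = \frac{1}{3}
= \frac{3}{8}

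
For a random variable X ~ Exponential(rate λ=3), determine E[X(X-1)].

E[X(X-1)] = E[X² - X] = E[X²] - E[X]
E[X] = \frac{1}{3}
E[X²] = Var(X) + (E[X])² = \frac{1}{9} + (\frac{1}{3})² = \frac{2}{9}
E[X(X-1)] = \frac{2}{9} - \frac{1}{3} = - \frac{1}{9}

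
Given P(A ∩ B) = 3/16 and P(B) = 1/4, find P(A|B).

P(A|B) = P(A ∩ B) / P(B)
= (3/16) / (1/4)
= 3/4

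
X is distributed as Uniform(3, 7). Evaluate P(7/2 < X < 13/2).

P(7/2 < X < 13/2) = ∫_{7/2}^{13/2} f(x) dx
where f(x) = \frac{1}{4}
= \frac{3}{4}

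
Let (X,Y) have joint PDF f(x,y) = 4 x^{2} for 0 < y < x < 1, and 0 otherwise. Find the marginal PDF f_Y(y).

f_Y(y) = ∫_y^1 4 x^{2} dx = \frac{4}{3} - \frac{4 y^{3}}{3}
for 0 < y < 1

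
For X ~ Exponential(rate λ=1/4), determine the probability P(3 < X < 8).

P(3 < X < 8) = ∫_{3}^{8} f(x) dx
where f(x) = \frac{e^{- \frac{x}{4}}}{4}
= - \frac{1}{e^{2}} + e^{- \frac{3}{4}}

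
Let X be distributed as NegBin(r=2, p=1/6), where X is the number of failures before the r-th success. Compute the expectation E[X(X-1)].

E[X(X-1)] = E[X² - X] = E[X²] - E[X]
E[X] = 10
E[X²] = Var(X) + (E[X])² = 60 + (10)² = 160
E[X(X-1)] = 160 - 10 = 150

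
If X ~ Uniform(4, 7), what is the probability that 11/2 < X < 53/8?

P(11/2 < X < 53/8) = ∫_{11/2}^{53/8} f(x) dx
where f(x) = \frac{1}{3}
= \frac{3}{8}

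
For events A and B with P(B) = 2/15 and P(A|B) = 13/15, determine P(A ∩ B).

By definition, P(A|B) = P(A ∩ B) / P(B)
So P(A ∩ B) = P(A|B) × P(B)
= 13/15 × 2/15
= 26/225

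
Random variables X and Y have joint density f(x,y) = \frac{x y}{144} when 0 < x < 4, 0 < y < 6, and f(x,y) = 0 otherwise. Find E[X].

f_X(x) = ∫_0^6 \frac{x y}{144} dy = \frac{x}{8}
E[X] = ∫_0^4 x × (\frac{x}{8}) dx = \frac{8}{3}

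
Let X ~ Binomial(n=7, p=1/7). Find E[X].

For X ~ Binomial(n=7, p=1/7), the expected value is:
E[X] = 1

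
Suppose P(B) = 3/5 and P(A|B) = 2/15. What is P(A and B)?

By definition, P(A|B) = P(A ∩ B) / P(B)
So P(A ∩ B) = P(A|B) × P(B)
= 2/15 × 3/5
= 2/25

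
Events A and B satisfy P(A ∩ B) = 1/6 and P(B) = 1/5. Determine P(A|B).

P(A|B) = P(A ∩ B) / P(B)
= (1/6) / (1/5)
= 5/6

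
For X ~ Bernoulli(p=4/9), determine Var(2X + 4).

For X ~ Bernoulli(p=4/9):
Var(X) = \frac{20}{81}
Var(2X + 4) = (2)² × Var(X) = 4 × \frac{20}{81} = \frac{80}{81}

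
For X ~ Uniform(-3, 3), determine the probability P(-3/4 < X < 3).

P(-3/4 < X < 3) = ∫_{-3/4}^{3} f(x) dx
where f(x) = \frac{1}{6}
= \frac{5}{8}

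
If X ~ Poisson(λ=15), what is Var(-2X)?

For X ~ Poisson(λ=15):
Var(X) = 15
Var(-2X) = (-2)² × Var(X) = 4 × 15 = 60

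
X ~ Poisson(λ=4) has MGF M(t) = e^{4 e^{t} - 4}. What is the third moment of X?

To find E[X^3], compute M^(3)(0):
M^(1)(t) = 4 e^{t} e^{4 e^{t} - 4}
M^(2)(t) = 16 e^{2 t} e^{4 e^{t} - 4} + 4 e^{t} e^{4 e^{t} - 4}
M^(3)(t) = 64 e^{3 t} e^{4 e^{t} - 4} + 48 e^{2 t} e^{4 e^{t} - 4} + 4 e^{t} e^{4 e^{t} - 4}
M^(3)(0) = 116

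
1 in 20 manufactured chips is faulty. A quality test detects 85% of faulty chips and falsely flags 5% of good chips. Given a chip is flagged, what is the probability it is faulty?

Let D = the rare event, + = positive/flagged.
P(D) = 1/20
P(+|D) = 85/100 = 17/20
P(+|D') = 5/100 = 1/20
P(+) = P(+|D)P(D) + P(+|D')P(D')
     = \frac{17}{20} × \frac{1}{20} + \frac{1}{20} × \frac{19}{20}
     = \frac{9}{100}
P(D|+) = P(+|D)P(D)/P(+) = \frac{17}{36}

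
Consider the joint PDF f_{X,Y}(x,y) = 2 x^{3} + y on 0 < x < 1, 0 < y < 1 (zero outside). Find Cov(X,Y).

E[XY] = ∫∫ xy × f(x,y) dx dy = \frac{11}{30}
E[X] = \frac{13}{20}
E[Y] = \frac{7}{12}
Cov(X,Y) = E[XY] - E[X]E[Y] = - \frac{1}{80}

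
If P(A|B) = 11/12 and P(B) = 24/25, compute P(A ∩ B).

By definition, P(A|B) = P(A ∩ B) / P(B)
So P(A ∩ B) = P(A|B) × P(B)
= 11/12 × 24/25
= 22/25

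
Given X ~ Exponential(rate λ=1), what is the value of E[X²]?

Using the identity E[X²] = Var(X) + (E[X])²:
E[X] = 1
Var(X) = 1
E[X²] = 1 + (1)²
= 2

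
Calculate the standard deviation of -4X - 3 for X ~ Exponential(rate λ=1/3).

For X ~ Exponential(rate λ=1/3):
Var(X) = 9
SD(X) = √(Var(X)) = √(9) = 3
SD(-4X - 3) = |-4| × SD(X) = 4 × 3 = 12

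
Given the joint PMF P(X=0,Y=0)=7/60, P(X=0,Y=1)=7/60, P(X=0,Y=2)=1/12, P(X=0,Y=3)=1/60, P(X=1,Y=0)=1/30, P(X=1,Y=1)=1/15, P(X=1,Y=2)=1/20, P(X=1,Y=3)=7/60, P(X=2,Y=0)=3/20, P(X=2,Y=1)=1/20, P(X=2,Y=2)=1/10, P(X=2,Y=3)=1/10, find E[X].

First find marginal of X:
P(X=0) = 1/3
P(X=1) = 4/15
P(X=2) = 2/5
E[X] = 0 × 1/3 + 1 × 4/15 + 2 × 2/5 = 16/15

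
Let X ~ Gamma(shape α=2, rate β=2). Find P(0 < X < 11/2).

P(0 < X < 11/2) = ∫_{0}^{11/2} f(x) dx
where f(x) = 4 x e^{- 2 x}
= 1 - \frac{12}{e^{11}}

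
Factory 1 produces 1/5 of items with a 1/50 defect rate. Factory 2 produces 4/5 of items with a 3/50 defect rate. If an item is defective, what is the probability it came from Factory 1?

Using Bayes' theorem:
P(F1) = 1/5, P(D|F1) = 1/50
P(F2) = 4/5, P(D|F2) = 3/50
P(D) = P(D|F1)P(F1) + P(D|F2)P(F2)
     = \frac{13}{250}
P(F1|D) = P(D|F1)P(F1) / P(D)
= \frac{1}{13}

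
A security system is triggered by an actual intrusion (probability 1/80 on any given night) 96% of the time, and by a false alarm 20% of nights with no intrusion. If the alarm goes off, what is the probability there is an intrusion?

Let D = the rare event, + = positive/flagged.
P(D) = 1/80
P(+|D) = 96/100 = 24/25
P(+|D') = 20/100 = 1/5
P(+) = P(+|D)P(D) + P(+|D')P(D')
     = \frac{24}{25} × \frac{1}{80} + \frac{1}{5} × \frac{79}{80}
     = \frac{419}{2000}
P(D|+) = P(+|D)P(D)/P(+) = \frac{24}{419}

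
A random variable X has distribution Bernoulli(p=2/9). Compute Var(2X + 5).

For X ~ Bernoulli(p=2/9):
Var(X) = \frac{14}{81}
Var(2X + 5) = (2)² × Var(X) = 4 × \frac{14}{81} = \frac{56}{81}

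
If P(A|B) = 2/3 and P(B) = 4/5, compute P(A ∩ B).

By definition, P(A|B) = P(A ∩ B) / P(B)
So P(A ∩ B) = P(A|B) × P(B)
= 2/3 × 4/5
= 8/15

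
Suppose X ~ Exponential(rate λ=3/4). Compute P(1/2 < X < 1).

P(1/2 < X < 1) = ∫_{1/2}^{1} f(x) dx
where f(x) = \frac{3 e^{- \frac{3 x}{4}}}{4}
= - \frac{1}{e^{\frac{3}{4}}} + e^{- \frac{3}{8}}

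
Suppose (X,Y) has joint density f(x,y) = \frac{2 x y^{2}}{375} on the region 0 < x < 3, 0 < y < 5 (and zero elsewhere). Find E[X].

f_X(x) = ∫_0^5 \frac{2 x y^{2}}{375} dy = \frac{2 x}{9}
E[X] = ∫_0^3 x × (\frac{2 x}{9}) dx = 2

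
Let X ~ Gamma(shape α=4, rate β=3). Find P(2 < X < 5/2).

P(2 < X < 5/2) = ∫_{2}^{5/2} f(x) dx
where f(x) = \frac{27 x^{3} e^{- 3 x}}{2}
= - \frac{1711}{16 e^{\frac{15}{2}}} + \frac{61}{e^{6}}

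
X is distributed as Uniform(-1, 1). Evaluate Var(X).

For X ~ Uniform(-1, 1):
Var(X) = \frac{1}{3}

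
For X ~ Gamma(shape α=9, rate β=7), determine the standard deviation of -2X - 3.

For X ~ Gamma(shape α=9, rate β=7):
Var(X) = \frac{9}{49}
SD(X) = √(Var(X)) = √(\frac{9}{49}) = \frac{3}{7}
SD(-2X - 3) = |-2| × SD(X) = 2 × \frac{3}{7} = \frac{6}{7}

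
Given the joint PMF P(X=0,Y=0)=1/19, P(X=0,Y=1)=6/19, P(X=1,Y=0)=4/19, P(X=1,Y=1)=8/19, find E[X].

First find marginal of X:
P(X=0) = 7/19
P(X=1) = 12/19
E[X] = 0 × 7/19 + 1 × 12/19 = 12/19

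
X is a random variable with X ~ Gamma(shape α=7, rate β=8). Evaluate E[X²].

Using the identity E[X²] = Var(X) + (E[X])²:
E[X] = \frac{7}{8}
Var(X) = \frac{7}{64}
E[X²] = \frac{7}{64} + (\frac{7}{8})²
= \frac{7}{8}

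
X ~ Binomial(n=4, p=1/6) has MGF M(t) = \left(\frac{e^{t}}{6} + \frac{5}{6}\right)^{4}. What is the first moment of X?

To find E[X], compute M^(1)(0):
M^(1)(t) = \frac{2 \left(\frac{e^{t}}{6} + \frac{5}{6}\right)^{3} e^{t}}{3}
M^(1)(0) = \frac{2}{3}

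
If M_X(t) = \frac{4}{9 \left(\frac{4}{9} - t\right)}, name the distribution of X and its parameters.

The MGF M(t) = \frac{4}{9 \left(\frac{4}{9} - t\right)} is the standard form for the Exponential distribution.
Comparing with the known MGF formula identifies: Exponential(rate λ=4/9)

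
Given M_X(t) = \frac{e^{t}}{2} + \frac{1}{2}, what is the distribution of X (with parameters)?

The MGF M(t) = \frac{e^{t}}{2} + \frac{1}{2} is the standard form for the Bernoulli distribution.
Comparing with the known MGF formula identifies: Bernoulli(p=1/2)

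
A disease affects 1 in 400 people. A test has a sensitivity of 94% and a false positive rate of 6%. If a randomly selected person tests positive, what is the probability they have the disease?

Let D = the rare event, + = positive/flagged.
P(D) = 1/400
P(+|D) = 94/100 = 47/50
P(+|D') = 6/100 = 3/50
P(+) = P(+|D)P(D) + P(+|D')P(D')
     = \frac{47}{50} × \frac{1}{400} + \frac{3}{50} × \frac{399}{400}
     = \frac{311}{5000}
P(D|+) = P(+|D)P(D)/P(+) = \frac{47}{1244}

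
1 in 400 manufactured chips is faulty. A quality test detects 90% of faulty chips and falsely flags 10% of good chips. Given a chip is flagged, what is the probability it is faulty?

Let D = the rare event, + = positive/flagged.
P(D) = 1/400
P(+|D) = 90/100 = 9/10
P(+|D') = 10/100 = 1/10
P(+) = P(+|D)P(D) + P(+|D')P(D')
     = \frac{9}{10} × \frac{1}{400} + \frac{1}{10} × \frac{399}{400}
     = \frac{51}{500}
P(D|+) = P(+|D)P(D)/P(+) = \frac{3}{136}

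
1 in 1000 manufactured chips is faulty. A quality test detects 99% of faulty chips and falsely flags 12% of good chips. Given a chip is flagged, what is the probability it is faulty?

Let D = the rare event, + = positive/flagged.
P(D) = 1/1000
P(+|D) = 99/100
P(+|D') = 12/100 = 3/25
P(+) = P(+|D)P(D) + P(+|D')P(D')
     = \frac{99}{100} × \frac{1}{1000} + \frac{3}{25} × \frac{999}{1000}
     = \frac{12087}{100000}
P(D|+) = P(+|D)P(D)/P(+) = \frac{11}{1343}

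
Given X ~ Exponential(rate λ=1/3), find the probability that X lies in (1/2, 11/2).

P(1/2 < X < 11/2) = ∫_{1/2}^{11/2} f(x) dx
where f(x) = \frac{e^{- \frac{x}{3}}}{3}
= - \frac{1 - e^{\frac{5}{3}}}{e^{\frac{11}{6}}}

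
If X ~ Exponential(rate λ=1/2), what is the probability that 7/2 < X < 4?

P(7/2 < X < 4) = ∫_{7/2}^{4} f(x) dx
where f(x) = \frac{e^{- \frac{x}{2}}}{2}
= - \frac{1}{e^{2}} + e^{- \frac{7}{4}}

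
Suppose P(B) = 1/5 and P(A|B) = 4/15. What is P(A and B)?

By definition, P(A|B) = P(A ∩ B) / P(B)
So P(A ∩ B) = P(A|B) × P(B)
= 4/15 × 1/5
= 4/75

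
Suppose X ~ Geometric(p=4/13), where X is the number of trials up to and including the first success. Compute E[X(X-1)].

E[X(X-1)] = E[X² - X] = E[X²] - E[X]
E[X] = \frac{13}{4}
E[X²] = Var(X) + (E[X])² = \frac{117}{16} + (\frac{13}{4})² = \frac{143}{8}
E[X(X-1)] = \frac{143}{8} - \frac{13}{4} = \frac{117}{8}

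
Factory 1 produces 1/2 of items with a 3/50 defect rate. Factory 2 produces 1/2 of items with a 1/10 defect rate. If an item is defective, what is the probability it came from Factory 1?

Using Bayes' theorem:
P(F1) = 1/2, P(D|F1) = 3/50
P(F2) = 1/2, P(D|F2) = 1/10
P(D) = P(D|F1)P(F1) + P(D|F2)P(F2)
     = \frac{2}{25}
P(F1|D) = P(D|F1)P(F1) / P(D)
= \frac{3}{8}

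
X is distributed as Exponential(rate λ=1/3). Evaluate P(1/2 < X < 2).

P(1/2 < X < 2) = ∫_{1/2}^{2} f(x) dx
where f(x) = \frac{e^{- \frac{x}{3}}}{3}
= - \frac{1}{e^{\frac{2}{3}}} + e^{- \frac{1}{6}}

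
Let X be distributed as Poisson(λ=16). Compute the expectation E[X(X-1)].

E[X(X-1)] = E[X² - X] = E[X²] - E[X]
E[X] = 16
E[X²] = Var(X) + (E[X])² = 16 + (16)² = 272
E[X(X-1)] = 272 - 16 = 256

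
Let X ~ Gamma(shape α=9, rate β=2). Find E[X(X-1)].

E[X(X-1)] = E[X² - X] = E[X²] - E[X]
E[X] = \frac{9}{2}
E[X²] = Var(X) + (E[X])² = \frac{9}{4} + (\frac{9}{2})² = \frac{45}{2}
E[X(X-1)] = \frac{45}{2} - \frac{9}{2} = 18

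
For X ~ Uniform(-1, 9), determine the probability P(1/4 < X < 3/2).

P(1/4 < X < 3/2) = ∫_{1/4}^{3/2} f(x) dx
where f(x) = \frac{1}{10}
= \frac{1}{8}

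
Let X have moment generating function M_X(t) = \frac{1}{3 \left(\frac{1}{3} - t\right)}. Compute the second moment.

To find E[X^2], compute M^(2)(0):
M^(1)(t) = \frac{1}{3 \left(\frac{1}{3} - t\right)^{2}}
M^(2)(t) = \frac{2}{3 \left(\frac{1}{3} - t\right)^{3}}
M^(2)(0) = 18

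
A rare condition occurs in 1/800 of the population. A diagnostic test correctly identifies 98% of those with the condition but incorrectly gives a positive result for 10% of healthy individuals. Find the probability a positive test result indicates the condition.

Let D = the rare event, + = positive/flagged.
P(D) = 1/800
P(+|D) = 98/100 = 49/50
P(+|D') = 10/100 = 1/10
P(+) = P(+|D)P(D) + P(+|D')P(D')
     = \frac{49}{50} × \frac{1}{800} + \frac{1}{10} × \frac{799}{800}
     = \frac{1011}{10000}
P(D|+) = P(+|D)P(D)/P(+) = \frac{49}{4044}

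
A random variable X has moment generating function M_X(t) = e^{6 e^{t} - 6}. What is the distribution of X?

The MGF M(t) = e^{6 e^{t} - 6} is the standard form for the Poisson distribution.
Comparing with the known MGF formula identifies: Poisson(λ=6)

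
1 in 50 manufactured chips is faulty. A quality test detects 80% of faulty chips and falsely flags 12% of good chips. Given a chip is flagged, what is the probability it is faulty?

Let D = the rare event, + = positive/flagged.
P(D) = 1/50
P(+|D) = 80/100 = 4/5
P(+|D') = 12/100 = 3/25
P(+) = P(+|D)P(D) + P(+|D')P(D')
     = \frac{4}{5} × \frac{1}{50} + \frac{3}{25} × \frac{49}{50}
     = \frac{167}{1250}
P(D|+) = P(+|D)P(D)/P(+) = \frac{20}{167}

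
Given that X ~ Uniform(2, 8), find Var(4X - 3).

For X ~ Uniform(2, 8):
Var(X) = 3
Var(4X - 3) = (4)² × Var(X) = 16 × 3 = 48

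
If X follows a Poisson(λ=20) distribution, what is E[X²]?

Using the identity E[X²] = Var(X) + (E[X])²:
E[X] = 20
Var(X) = 20
E[X²] = 20 + (20)²
= 420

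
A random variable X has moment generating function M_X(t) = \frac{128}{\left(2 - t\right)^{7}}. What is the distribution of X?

The MGF M(t) = \frac{128}{\left(2 - t\right)^{7}} is the standard form for the Gamma distribution.
Comparing with the known MGF formula identifies: Gamma(shape α=7, rate β=2)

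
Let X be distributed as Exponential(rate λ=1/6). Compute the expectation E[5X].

For X ~ Exponential(rate λ=1/6):
E[X] = 6
E[5X] = 5 × E[X] + 0 = 30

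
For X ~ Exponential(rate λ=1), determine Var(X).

For X ~ Exponential(rate λ=1):
Var(X) = 1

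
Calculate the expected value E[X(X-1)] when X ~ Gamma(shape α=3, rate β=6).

E[X(X-1)] = E[X² - X] = E[X²] - E[X]
E[X] = \frac{1}{2}
E[X²] = Var(X) + (E[X])² = \frac{1}{12} + (\frac{1}{2})² = \frac{1}{3}
E[X(X-1)] = \frac{1}{3} - \frac{1}{2} = - \frac{1}{6}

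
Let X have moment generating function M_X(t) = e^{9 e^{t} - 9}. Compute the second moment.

To find E[X^2], compute M^(2)(0):
M^(1)(t) = 9 e^{t} e^{9 e^{t} - 9}
M^(2)(t) = 81 e^{2 t} e^{9 e^{t} - 9} + 9 e^{t} e^{9 e^{t} - 9}
M^(2)(0) = 90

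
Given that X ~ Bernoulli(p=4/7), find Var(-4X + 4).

For X ~ Bernoulli(p=4/7):
Var(X) = \frac{12}{49}
Var(-4X + 4) = (-4)² × Var(X) = 16 × \frac{12}{49} = \frac{192}{49}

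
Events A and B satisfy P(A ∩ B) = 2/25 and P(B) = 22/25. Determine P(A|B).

P(A|B) = P(A ∩ B) / P(B)
= (2/25) / (22/25)
= 1/11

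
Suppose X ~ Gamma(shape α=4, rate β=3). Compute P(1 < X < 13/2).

P(1 < X < 13/2) = ∫_{1}^{13/2} f(x) dx
where f(x) = \frac{27 x^{3} e^{- 3 x}}{2}
= - \frac{23143}{16 e^{\frac{39}{2}}} + \frac{13}{e^{3}}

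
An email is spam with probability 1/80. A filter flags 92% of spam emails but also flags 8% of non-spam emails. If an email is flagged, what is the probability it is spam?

Let D = the rare event, + = positive/flagged.
P(D) = 1/80
P(+|D) = 92/100 = 23/25
P(+|D') = 8/100 = 2/25
P(+) = P(+|D)P(D) + P(+|D')P(D')
     = \frac{23}{25} × \frac{1}{80} + \frac{2}{25} × \frac{79}{80}
     = \frac{181}{2000}
P(D|+) = P(+|D)P(D)/P(+) = \frac{23}{181}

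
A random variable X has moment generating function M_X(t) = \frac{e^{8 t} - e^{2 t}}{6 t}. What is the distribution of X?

The MGF M(t) = \frac{e^{8 t} - e^{2 t}}{6 t} is the standard form for the Uniform distribution.
Comparing with the known MGF formula identifies: Uniform(2, 8)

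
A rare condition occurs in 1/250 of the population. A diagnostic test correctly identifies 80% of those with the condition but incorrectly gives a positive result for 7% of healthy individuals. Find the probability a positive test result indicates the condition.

Let D = the rare event, + = positive/flagged.
P(D) = 1/250
P(+|D) = 80/100 = 4/5
P(+|D') = 7/100
P(+) = P(+|D)P(D) + P(+|D')P(D')
     = \frac{4}{5} × \frac{1}{250} + \frac{7}{100} × \frac{249}{250}
     = \frac{1823}{25000}
P(D|+) = P(+|D)P(D)/P(+) = \frac{80}{1823}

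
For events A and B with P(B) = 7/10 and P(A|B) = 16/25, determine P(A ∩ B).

By definition, P(A|B) = P(A ∩ B) / P(B)
So P(A ∩ B) = P(A|B) × P(B)
= 16/25 × 7/10
= 56/125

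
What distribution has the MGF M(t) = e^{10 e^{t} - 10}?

The MGF M(t) = e^{10 e^{t} - 10} is the standard form for the Poisson distribution.
Comparing with the known MGF formula identifies: Poisson(λ=10)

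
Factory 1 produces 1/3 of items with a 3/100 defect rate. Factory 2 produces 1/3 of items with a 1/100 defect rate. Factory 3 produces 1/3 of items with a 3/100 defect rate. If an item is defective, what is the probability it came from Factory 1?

Using Bayes' theorem:
P(F1) = 1/3, P(D|F1) = 3/100
P(F2) = 1/3, P(D|F2) = 1/100
P(F3) = 1/3, P(D|F3) = 3/100
P(D) = P(D|F1)P(F1) + P(D|F2)P(F2) + P(D|F3)P(F3)
     = \frac{7}{300}
P(F1|D) = P(D|F1)P(F1) / P(D)
= \frac{3}{7}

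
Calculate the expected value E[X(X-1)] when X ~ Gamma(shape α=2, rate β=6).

E[X(X-1)] = E[X² - X] = E[X²] - E[X]
E[X] = \frac{1}{3}
E[X²] = Var(X) + (E[X])² = \frac{1}{18} + (\frac{1}{3})² = \frac{1}{6}
E[X(X-1)] = \frac{1}{6} - \frac{1}{3} = - \frac{1}{6}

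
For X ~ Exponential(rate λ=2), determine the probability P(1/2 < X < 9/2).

P(1/2 < X < 9/2) = ∫_{1/2}^{9/2} f(x) dx
where f(x) = 2 e^{- 2 x}
= - \frac{1 - e^{8}}{e^{9}}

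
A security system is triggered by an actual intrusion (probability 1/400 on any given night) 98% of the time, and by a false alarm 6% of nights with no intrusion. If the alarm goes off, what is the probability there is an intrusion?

Let D = the rare event, + = positive/flagged.
P(D) = 1/400
P(+|D) = 98/100 = 49/50
P(+|D') = 6/100 = 3/50
P(+) = P(+|D)P(D) + P(+|D')P(D')
     = \frac{49}{50} × \frac{1}{400} + \frac{3}{50} × \frac{399}{400}
     = \frac{623}{10000}
P(D|+) = P(+|D)P(D)/P(+) = \frac{7}{178}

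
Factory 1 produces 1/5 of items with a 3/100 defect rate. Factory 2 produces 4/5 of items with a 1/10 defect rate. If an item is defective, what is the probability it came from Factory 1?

Using Bayes' theorem:
P(F1) = 1/5, P(D|F1) = 3/100
P(F2) = 4/5, P(D|F2) = 1/10
P(D) = P(D|F1)P(F1) + P(D|F2)P(F2)
     = \frac{43}{500}
P(F1|D) = P(D|F1)P(F1) / P(D)
= \frac{3}{43}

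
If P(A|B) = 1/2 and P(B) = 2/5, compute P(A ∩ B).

By definition, P(A|B) = P(A ∩ B) / P(B)
So P(A ∩ B) = P(A|B) × P(B)
= 1/2 × 2/5
= 1/5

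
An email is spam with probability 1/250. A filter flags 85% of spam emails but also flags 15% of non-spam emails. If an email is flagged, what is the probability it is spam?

Let D = the rare event, + = positive/flagged.
P(D) = 1/250
P(+|D) = 85/100 = 17/20
P(+|D') = 15/100 = 3/20
P(+) = P(+|D)P(D) + P(+|D')P(D')
     = \frac{17}{20} × \frac{1}{250} + \frac{3}{20} × \frac{249}{250}
     = \frac{191}{1250}
P(D|+) = P(+|D)P(D)/P(+) = \frac{17}{764}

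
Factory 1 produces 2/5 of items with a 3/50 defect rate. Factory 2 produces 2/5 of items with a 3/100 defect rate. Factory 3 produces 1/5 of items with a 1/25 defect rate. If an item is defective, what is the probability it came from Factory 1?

Using Bayes' theorem:
P(F1) = 2/5, P(D|F1) = 3/50
P(F2) = 2/5, P(D|F2) = 3/100
P(F3) = 1/5, P(D|F3) = 1/25
P(D) = P(D|F1)P(F1) + P(D|F2)P(F2) + P(D|F3)P(F3)
     = \frac{11}{250}
P(F1|D) = P(D|F1)P(F1) / P(D)
= \frac{6}{11}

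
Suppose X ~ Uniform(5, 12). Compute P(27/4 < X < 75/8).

P(27/4 < X < 75/8) = ∫_{27/4}^{75/8} f(x) dx
where f(x) = \frac{1}{7}
= \frac{3}{8}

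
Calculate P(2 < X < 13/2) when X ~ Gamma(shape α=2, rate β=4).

P(2 < X < 13/2) = ∫_{2}^{13/2} f(x) dx
where f(x) = 16 x e^{- 4 x}
= \frac{9 \left(-3 + e^{18}\right)}{e^{26}}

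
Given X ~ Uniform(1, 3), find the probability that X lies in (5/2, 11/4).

P(5/2 < X < 11/4) = ∫_{5/2}^{11/4} f(x) dx
where f(x) = \frac{1}{2}
= \frac{1}{8}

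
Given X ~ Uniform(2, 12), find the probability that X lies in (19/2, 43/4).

P(19/2 < X < 43/4) = ∫_{19/2}^{43/4} f(x) dx
where f(x) = \frac{1}{10}
= \frac{1}{8}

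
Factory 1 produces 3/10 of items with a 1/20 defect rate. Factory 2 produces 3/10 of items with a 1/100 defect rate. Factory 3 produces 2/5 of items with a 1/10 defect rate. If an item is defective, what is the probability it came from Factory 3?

Using Bayes' theorem:
P(F1) = 3/10, P(D|F1) = 1/20
P(F2) = 3/10, P(D|F2) = 1/100
P(F3) = 2/5, P(D|F3) = 1/10
P(D) = P(D|F1)P(F1) + P(D|F2)P(F2) + P(D|F3)P(F3)
     = \frac{29}{500}
P(F3|D) = P(D|F3)P(F3) / P(D)
= \frac{20}{29}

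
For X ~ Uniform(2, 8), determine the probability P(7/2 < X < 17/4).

P(7/2 < X < 17/4) = ∫_{7/2}^{17/4} f(x) dx
where f(x) = \frac{1}{6}
= \frac{1}{8}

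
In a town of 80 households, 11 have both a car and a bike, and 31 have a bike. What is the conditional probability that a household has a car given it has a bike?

P(A ∩ B) = 11/80
P(B) = 31/80
P(A|B) = P(A ∩ B) / P(B) = (11/80) / (31/80) = 11/31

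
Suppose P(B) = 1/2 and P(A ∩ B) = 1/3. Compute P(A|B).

P(A|B) = P(A ∩ B) / P(B)
= (1/3) / (1/2)
= 2/3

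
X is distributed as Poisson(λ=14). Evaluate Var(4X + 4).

For X ~ Poisson(λ=14):
Var(X) = 14
Var(4X + 4) = (4)² × Var(X) = 16 × 14 = 224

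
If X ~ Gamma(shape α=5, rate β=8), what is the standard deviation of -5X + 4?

For X ~ Gamma(shape α=5, rate β=8):
Var(X) = \frac{5}{64}
SD(X) = √(Var(X)) = √(\frac{5}{64}) = \frac{\sqrt{5}}{8}
SD(-5X + 4) = |-5| × SD(X) = 5 × \frac{\sqrt{5}}{8} = \frac{5 \sqrt{5}}{8}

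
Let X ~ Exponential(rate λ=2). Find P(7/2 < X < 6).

P(7/2 < X < 6) = ∫_{7/2}^{6} f(x) dx
where f(x) = 2 e^{- 2 x}
= - \frac{1 - e^{5}}{e^{12}}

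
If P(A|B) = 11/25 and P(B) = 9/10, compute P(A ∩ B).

By definition, P(A|B) = P(A ∩ B) / P(B)
So P(A ∩ B) = P(A|B) × P(B)
= 11/25 × 9/10
= 99/250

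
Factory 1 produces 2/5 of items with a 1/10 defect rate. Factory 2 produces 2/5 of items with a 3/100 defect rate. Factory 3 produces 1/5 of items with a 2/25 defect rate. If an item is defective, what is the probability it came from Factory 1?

Using Bayes' theorem:
P(F1) = 2/5, P(D|F1) = 1/10
P(F2) = 2/5, P(D|F2) = 3/100
P(F3) = 1/5, P(D|F3) = 2/25
P(D) = P(D|F1)P(F1) + P(D|F2)P(F2) + P(D|F3)P(F3)
     = \frac{17}{250}
P(F1|D) = P(D|F1)P(F1) / P(D)
= \frac{10}{17}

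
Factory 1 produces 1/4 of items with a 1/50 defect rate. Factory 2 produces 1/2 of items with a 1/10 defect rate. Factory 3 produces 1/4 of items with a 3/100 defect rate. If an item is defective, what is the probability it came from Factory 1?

Using Bayes' theorem:
P(F1) = 1/4, P(D|F1) = 1/50
P(F2) = 1/2, P(D|F2) = 1/10
P(F3) = 1/4, P(D|F3) = 3/100
P(D) = P(D|F1)P(F1) + P(D|F2)P(F2) + P(D|F3)P(F3)
     = \frac{1}{16}
P(F1|D) = P(D|F1)P(F1) / P(D)
= \frac{2}{25}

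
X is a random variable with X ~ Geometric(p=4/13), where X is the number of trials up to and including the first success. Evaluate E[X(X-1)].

E[X(X-1)] = E[X² - X] = E[X²] - E[X]
E[X] = \frac{13}{4}
E[X²] = Var(X) + (E[X])² = \frac{117}{16} + (\frac{13}{4})² = \frac{143}{8}
E[X(X-1)] = \frac{143}{8} - \frac{13}{4} = \frac{117}{8}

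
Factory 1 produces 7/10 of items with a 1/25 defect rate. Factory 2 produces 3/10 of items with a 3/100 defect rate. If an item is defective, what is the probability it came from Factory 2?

Using Bayes' theorem:
P(F1) = 7/10, P(D|F1) = 1/25
P(F2) = 3/10, P(D|F2) = 3/100
P(D) = P(D|F1)P(F1) + P(D|F2)P(F2)
     = \frac{37}{1000}
P(F2|D) = P(D|F2)P(F2) / P(D)
= \frac{9}{37}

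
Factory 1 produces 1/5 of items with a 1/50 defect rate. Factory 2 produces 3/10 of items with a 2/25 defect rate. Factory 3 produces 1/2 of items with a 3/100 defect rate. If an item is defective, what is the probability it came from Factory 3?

Using Bayes' theorem:
P(F1) = 1/5, P(D|F1) = 1/50
P(F2) = 3/10, P(D|F2) = 2/25
P(F3) = 1/2, P(D|F3) = 3/100
P(D) = P(D|F1)P(F1) + P(D|F2)P(F2) + P(D|F3)P(F3)
     = \frac{43}{1000}
P(F3|D) = P(D|F3)P(F3) / P(D)
= \frac{15}{43}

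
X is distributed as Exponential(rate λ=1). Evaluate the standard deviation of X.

For X ~ Exponential(rate λ=1):
Var(X) = 1
SD(X) = √(Var(X)) = √(1) = 1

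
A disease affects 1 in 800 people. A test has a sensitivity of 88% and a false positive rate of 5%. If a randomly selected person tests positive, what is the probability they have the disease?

Let D = the rare event, + = positive/flagged.
P(D) = 1/800
P(+|D) = 88/100 = 22/25
P(+|D') = 5/100 = 1/20
P(+) = P(+|D)P(D) + P(+|D')P(D')
     = \frac{22}{25} × \frac{1}{800} + \frac{1}{20} × \frac{799}{800}
     = \frac{4083}{80000}
P(D|+) = P(+|D)P(D)/P(+) = \frac{88}{4083}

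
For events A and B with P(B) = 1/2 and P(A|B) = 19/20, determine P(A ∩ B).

By definition, P(A|B) = P(A ∩ B) / P(B)
So P(A ∩ B) = P(A|B) × P(B)
= 19/20 × 1/2
= 19/40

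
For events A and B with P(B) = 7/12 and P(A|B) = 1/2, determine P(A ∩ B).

By definition, P(A|B) = P(A ∩ B) / P(B)
So P(A ∩ B) = P(A|B) × P(B)
= 1/2 × 7/12
= 7/24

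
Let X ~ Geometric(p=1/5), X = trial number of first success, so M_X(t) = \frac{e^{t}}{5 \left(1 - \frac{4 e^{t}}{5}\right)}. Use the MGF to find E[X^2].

To find E[X^2], compute M^(2)(0):
M^(1)(t) = \frac{e^{t}}{5 \left(1 - \frac{4 e^{t}}{5}\right)} + \frac{4 e^{2 t}}{25 \left(1 - \frac{4 e^{t}}{5}\right)^{2}}
M^(2)(t) = \frac{e^{t}}{5 \left(1 - \frac{4 e^{t}}{5}\right)} + \frac{12 e^{2 t}}{25 \left(1 - \frac{4 e^{t}}{5}\right)^{2}} + \frac{32 e^{3 t}}{125 \left(1 - \frac{4 e^{t}}{5}\right)^{3}}
M^(2)(0) = 45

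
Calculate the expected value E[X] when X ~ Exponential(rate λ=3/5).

For X ~ Exponential(rate λ=3/5), the expected value is:
E[X] = \frac{5}{3}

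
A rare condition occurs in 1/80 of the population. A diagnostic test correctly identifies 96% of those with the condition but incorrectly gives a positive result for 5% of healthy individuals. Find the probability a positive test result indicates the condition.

Let D = the rare event, + = positive/flagged.
P(D) = 1/80
P(+|D) = 96/100 = 24/25
P(+|D') = 5/100 = 1/20
P(+) = P(+|D)P(D) + P(+|D')P(D')
     = \frac{24}{25} × \frac{1}{80} + \frac{1}{20} × \frac{79}{80}
     = \frac{491}{8000}
P(D|+) = P(+|D)P(D)/P(+) = \frac{96}{491}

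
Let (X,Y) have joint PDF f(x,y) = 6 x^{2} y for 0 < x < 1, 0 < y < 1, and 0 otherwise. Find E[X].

E[X] = ∫_0^1 ∫_0^1 x × f(x,y) dy dx
= ∫_0^1 ∫_0^1 x × (6 x^{2} y) dy dx
= \frac{3}{4}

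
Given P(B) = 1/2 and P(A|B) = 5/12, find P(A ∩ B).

By definition, P(A|B) = P(A ∩ B) / P(B)
So P(A ∩ B) = P(A|B) × P(B)
= 5/12 × 1/2
= 5/24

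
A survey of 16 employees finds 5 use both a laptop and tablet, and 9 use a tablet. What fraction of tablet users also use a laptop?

P(A ∩ B) = 5/16
P(B) = 9/16
P(A|B) = P(A ∩ B) / P(B) = (5/16) / (9/16) = 5/9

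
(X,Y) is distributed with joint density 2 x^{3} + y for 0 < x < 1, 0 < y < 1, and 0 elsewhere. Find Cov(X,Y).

E[XY] = ∫∫ xy × f(x,y) dx dy = \frac{11}{30}
E[X] = \frac{13}{20}
E[Y] = \frac{7}{12}
Cov(X,Y) = E[XY] - E[X]E[Y] = - \frac{1}{80}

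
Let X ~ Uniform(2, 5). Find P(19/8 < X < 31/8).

P(19/8 < X < 31/8) = ∫_{19/8}^{31/8} f(x) dx
where f(x) = \frac{1}{3}
= \frac{1}{2}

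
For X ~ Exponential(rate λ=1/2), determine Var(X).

For X ~ Exponential(rate λ=1/2):
Var(X) = 4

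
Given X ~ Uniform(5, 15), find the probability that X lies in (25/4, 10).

P(25/4 < X < 10) = ∫_{25/4}^{10} f(x) dx
where f(x) = \frac{1}{10}
= \frac{3}{8}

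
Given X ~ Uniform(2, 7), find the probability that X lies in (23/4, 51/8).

P(23/4 < X < 51/8) = ∫_{23/4}^{51/8} f(x) dx
where f(x) = \frac{1}{5}
= \frac{1}{8}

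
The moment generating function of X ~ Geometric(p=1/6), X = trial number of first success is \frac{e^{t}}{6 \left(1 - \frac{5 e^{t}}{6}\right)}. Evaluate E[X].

To find E[X], compute M^(1)(0):
M^(1)(t) = \frac{e^{t}}{6 \left(1 - \frac{5 e^{t}}{6}\right)} + \frac{5 e^{2 t}}{36 \left(1 - \frac{5 e^{t}}{6}\right)^{2}}
M^(1)(0) = 6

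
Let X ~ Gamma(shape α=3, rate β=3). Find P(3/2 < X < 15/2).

P(3/2 < X < 15/2) = ∫_{3/2}^{15/2} f(x) dx
where f(x) = \frac{27 x^{2} e^{- 3 x}}{2}
= \frac{-2213 + 125 e^{18}}{8 e^{\frac{45}{2}}}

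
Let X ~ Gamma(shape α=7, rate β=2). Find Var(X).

For X ~ Gamma(shape α=7, rate β=2):
Var(X) = \frac{7}{4}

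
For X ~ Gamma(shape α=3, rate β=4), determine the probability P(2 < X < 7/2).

P(2 < X < 7/2) = ∫_{2}^{7/2} f(x) dx
where f(x) = 32 x^{2} e^{- 4 x}
= \frac{-113 + 41 e^{6}}{e^{14}}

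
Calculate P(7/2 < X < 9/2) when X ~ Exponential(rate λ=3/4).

P(7/2 < X < 9/2) = ∫_{7/2}^{9/2} f(x) dx
where f(x) = \frac{3 e^{- \frac{3 x}{4}}}{4}
= - \frac{1 - e^{\frac{3}{4}}}{e^{\frac{27}{8}}}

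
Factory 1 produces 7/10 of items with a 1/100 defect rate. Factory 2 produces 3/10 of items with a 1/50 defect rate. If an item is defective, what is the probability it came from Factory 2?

Using Bayes' theorem:
P(F1) = 7/10, P(D|F1) = 1/100
P(F2) = 3/10, P(D|F2) = 1/50
P(D) = P(D|F1)P(F1) + P(D|F2)P(F2)
     = \frac{13}{1000}
P(F2|D) = P(D|F2)P(F2) / P(D)
= \frac{6}{13}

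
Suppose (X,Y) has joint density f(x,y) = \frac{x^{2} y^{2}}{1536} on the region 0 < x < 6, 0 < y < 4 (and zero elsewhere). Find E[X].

f_X(x) = ∫_0^4 \frac{x^{2} y^{2}}{1536} dy = \frac{x^{2}}{72}
E[X] = ∫_0^6 x × (\frac{x^{2}}{72}) dx = \frac{9}{2}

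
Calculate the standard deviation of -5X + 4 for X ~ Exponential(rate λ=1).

For X ~ Exponential(rate λ=1):
Var(X) = 1
SD(X) = √(Var(X)) = √(1) = 1
SD(-5X + 4) = |-5| × SD(X) = 5 × 1 = 5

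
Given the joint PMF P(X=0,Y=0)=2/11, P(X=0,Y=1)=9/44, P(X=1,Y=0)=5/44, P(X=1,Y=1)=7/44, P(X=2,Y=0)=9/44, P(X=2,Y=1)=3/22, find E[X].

First find marginal of X:
P(X=0) = 17/44
P(X=1) = 3/11
P(X=2) = 15/44
E[X] = 0 × 17/44 + 1 × 3/11 + 2 × 15/44 = 21/22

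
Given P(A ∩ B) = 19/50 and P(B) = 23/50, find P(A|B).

P(A|B) = P(A ∩ B) / P(B)
= (19/50) / (23/50)
= 19/23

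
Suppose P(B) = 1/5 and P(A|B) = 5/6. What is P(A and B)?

By definition, P(A|B) = P(A ∩ B) / P(B)
So P(A ∩ B) = P(A|B) × P(B)
= 5/6 × 1/5
= 1/6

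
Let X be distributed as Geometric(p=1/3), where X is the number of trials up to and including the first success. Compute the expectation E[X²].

Using the identity E[X²] = Var(X) + (E[X])²:
E[X] = 3
Var(X) = 6
E[X²] = 6 + (3)²
= 15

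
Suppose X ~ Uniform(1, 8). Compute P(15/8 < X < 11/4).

P(15/8 < X < 11/4) = ∫_{15/8}^{11/4} f(x) dx
where f(x) = \frac{1}{7}
= \frac{1}{8}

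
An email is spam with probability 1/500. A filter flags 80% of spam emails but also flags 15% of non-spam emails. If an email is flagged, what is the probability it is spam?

Let D = the rare event, + = positive/flagged.
P(D) = 1/500
P(+|D) = 80/100 = 4/5
P(+|D') = 15/100 = 3/20
P(+) = P(+|D)P(D) + P(+|D')P(D')
     = \frac{4}{5} × \frac{1}{500} + \frac{3}{20} × \frac{499}{500}
     = \frac{1513}{10000}
P(D|+) = P(+|D)P(D)/P(+) = \frac{16}{1513}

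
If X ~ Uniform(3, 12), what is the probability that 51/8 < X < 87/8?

P(51/8 < X < 87/8) = ∫_{51/8}^{87/8} f(x) dx
where f(x) = \frac{1}{9}
= \frac{1}{2}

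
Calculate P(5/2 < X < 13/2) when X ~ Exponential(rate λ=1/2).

P(5/2 < X < 13/2) = ∫_{5/2}^{13/2} f(x) dx
where f(x) = \frac{e^{- \frac{x}{2}}}{2}
= - \frac{1 - e^{2}}{e^{\frac{13}{4}}}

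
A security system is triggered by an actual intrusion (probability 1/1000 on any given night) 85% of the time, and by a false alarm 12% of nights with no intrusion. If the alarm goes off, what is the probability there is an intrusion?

Let D = the rare event, + = positive/flagged.
P(D) = 1/1000
P(+|D) = 85/100 = 17/20
P(+|D') = 12/100 = 3/25
P(+) = P(+|D)P(D) + P(+|D')P(D')
     = \frac{17}{20} × \frac{1}{1000} + \frac{3}{25} × \frac{999}{1000}
     = \frac{12073}{100000}
P(D|+) = P(+|D)P(D)/P(+) = \frac{85}{12073}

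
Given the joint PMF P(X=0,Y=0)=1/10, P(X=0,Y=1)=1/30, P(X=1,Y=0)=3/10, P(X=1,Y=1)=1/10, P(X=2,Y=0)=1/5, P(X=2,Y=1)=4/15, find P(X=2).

P(X=2) = P(X=2,Y=0) + P(X=2,Y=1)
= 1/5 + 4/15
= 7/15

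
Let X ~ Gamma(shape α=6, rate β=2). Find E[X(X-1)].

E[X(X-1)] = E[X² - X] = E[X²] - E[X]
E[X] = 3
E[X²] = Var(X) + (E[X])² = \frac{3}{2} + (3)² = \frac{21}{2}
E[X(X-1)] = \frac{21}{2} - 3 = \frac{15}{2}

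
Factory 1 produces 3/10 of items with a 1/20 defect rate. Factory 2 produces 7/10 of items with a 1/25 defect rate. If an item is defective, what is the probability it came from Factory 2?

Using Bayes' theorem:
P(F1) = 3/10, P(D|F1) = 1/20
P(F2) = 7/10, P(D|F2) = 1/25
P(D) = P(D|F1)P(F1) + P(D|F2)P(F2)
     = \frac{43}{1000}
P(F2|D) = P(D|F2)P(F2) / P(D)
= \frac{28}{43}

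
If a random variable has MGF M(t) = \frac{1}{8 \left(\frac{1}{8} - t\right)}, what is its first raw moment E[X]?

To find E[X], compute M^(1)(0):
M^(1)(t) = \frac{1}{8 \left(\frac{1}{8} - t\right)^{2}}
M^(1)(0) = 8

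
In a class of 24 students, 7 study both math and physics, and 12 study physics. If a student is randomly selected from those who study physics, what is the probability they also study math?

P(A ∩ B) = 7/24
P(B) = 12/24 = 1/2
P(A|B) = P(A ∩ B) / P(B) = (7/24) / (1/2) = 7/12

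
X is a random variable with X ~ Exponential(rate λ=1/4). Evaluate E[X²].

Using the identity E[X²] = Var(X) + (E[X])²:
E[X] = 4
Var(X) = 16
E[X²] = 16 + (4)²
= 32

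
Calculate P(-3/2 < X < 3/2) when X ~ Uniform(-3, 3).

P(-3/2 < X < 3/2) = ∫_{-3/2}^{3/2} f(x) dx
where f(x) = \frac{1}{6}
= \frac{1}{2}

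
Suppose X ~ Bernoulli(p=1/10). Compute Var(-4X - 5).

For X ~ Bernoulli(p=1/10):
Var(X) = \frac{9}{100}
Var(-4X - 5) = (-4)² × Var(X) = 16 × \frac{9}{100} = \frac{36}{25}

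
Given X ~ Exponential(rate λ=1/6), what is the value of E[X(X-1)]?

E[X(X-1)] = E[X² - X] = E[X²] - E[X]
E[X] = 6
E[X²] = Var(X) + (E[X])² = 36 + (6)² = 72
E[X(X-1)] = 72 - 6 = 66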